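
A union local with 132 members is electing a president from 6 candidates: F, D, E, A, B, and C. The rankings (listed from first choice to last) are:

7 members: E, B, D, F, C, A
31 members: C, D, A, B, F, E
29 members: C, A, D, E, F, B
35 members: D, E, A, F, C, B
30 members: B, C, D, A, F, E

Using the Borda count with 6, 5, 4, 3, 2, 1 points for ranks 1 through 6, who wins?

F: 7·3 + 31·2 + 29·2 + 35·3 + 30·2 = 306
D: 7·4 + 31·5 + 29·4 + 35·6 + 30·4 = 629
E: 7·6 + 31·1 + 29·3 + 35·5 + 30·1 = 365
A: 7·1 + 31·4 + 29·5 + 35·4 + 30·3 = 506
B: 7·5 + 31·3 + 29·1 + 35·1 + 30·6 = 372
C: 7·2 + 31·6 + 29·6 + 35·2 + 30·5 = 594
D has the highest Borda score (629).

D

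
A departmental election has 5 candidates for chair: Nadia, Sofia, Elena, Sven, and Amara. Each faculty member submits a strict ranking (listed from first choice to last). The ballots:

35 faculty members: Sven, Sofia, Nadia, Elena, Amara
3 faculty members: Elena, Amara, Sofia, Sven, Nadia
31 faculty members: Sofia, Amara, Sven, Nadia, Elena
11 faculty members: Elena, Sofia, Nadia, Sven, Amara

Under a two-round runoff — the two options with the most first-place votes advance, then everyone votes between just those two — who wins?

Round 1 first-place votes: Nadia 0, Sofia 31, Elena 14, Sven 35, Amara 0.
Sven and Sofia advance.
Runoff: Sven is preferred to Sofia by 35 voters; Sofia by 45.
Sofia wins the runoff.

Sofia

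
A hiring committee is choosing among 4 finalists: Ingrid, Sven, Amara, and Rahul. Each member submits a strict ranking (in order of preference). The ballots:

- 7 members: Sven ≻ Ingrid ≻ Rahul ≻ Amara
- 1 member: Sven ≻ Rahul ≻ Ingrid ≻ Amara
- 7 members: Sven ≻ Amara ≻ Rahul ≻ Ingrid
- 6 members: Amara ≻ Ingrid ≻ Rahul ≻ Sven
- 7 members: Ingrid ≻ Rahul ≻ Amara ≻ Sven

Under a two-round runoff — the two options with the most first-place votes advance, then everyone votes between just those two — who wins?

Round 1 first-place votes: Ingrid 7, Sven 15, Amara 6, Rahul 0.
Sven and Ingrid advance.
Runoff: Sven is preferred to Ingrid by 15 voters; Ingrid by 13.
Sven wins the runoff.

Sven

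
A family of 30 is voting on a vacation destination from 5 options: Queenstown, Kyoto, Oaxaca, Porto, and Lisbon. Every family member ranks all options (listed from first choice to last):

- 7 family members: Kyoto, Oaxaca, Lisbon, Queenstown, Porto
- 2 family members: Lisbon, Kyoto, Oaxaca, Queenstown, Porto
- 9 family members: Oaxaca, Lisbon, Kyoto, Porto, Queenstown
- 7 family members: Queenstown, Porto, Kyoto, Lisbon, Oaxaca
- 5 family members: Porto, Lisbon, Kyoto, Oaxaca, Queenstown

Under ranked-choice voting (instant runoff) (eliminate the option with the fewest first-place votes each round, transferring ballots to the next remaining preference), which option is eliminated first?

Lisbon

Round 1: Queenstown 7, Kyoto 7, Oaxaca 9, Porto 5, Lisbon 2. Eliminate Lisbon.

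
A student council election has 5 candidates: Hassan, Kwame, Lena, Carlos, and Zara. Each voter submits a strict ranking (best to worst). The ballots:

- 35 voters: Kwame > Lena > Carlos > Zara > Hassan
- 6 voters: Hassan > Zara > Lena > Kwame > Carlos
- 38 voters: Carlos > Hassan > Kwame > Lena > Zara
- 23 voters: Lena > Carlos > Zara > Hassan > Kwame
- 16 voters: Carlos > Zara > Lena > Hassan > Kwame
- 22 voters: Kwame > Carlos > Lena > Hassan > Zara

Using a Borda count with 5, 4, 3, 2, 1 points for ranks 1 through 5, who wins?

Hassan: 35·1 + 6·5 + 38·4 + 23·2 + 16·2 + 22·2 = 339
Kwame: 35·5 + 6·2 + 38·3 + 23·1 + 16·1 + 22·5 = 450
Lena: 35·4 + 6·3 + 38·2 + 23·5 + 16·3 + 22·3 = 463
Carlos: 35·3 + 6·1 + 38·5 + 23·4 + 16·5 + 22·4 = 561
Zara: 35·2 + 6·4 + 38·1 + 23·3 + 16·4 + 22·1 = 287
Carlos has the highest Borda score (561).

Carlos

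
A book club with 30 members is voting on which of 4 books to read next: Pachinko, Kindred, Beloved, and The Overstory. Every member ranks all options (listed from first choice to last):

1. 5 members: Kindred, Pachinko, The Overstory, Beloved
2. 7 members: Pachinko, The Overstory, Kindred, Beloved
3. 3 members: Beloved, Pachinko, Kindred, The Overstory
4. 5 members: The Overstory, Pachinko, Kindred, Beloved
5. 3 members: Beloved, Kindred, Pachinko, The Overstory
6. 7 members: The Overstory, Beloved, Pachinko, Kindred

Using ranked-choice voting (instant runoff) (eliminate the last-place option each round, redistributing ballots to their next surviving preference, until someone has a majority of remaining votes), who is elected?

Pachinko

Round 1: Pachinko 7, Kindred 5, Beloved 6, The Overstory 12. Eliminate Kindred.
Round 2: Pachinko 12, Beloved 6, The Overstory 12. Eliminate Beloved.
Round 3: Pachinko 18, The Overstory 12. Pachinko has a majority.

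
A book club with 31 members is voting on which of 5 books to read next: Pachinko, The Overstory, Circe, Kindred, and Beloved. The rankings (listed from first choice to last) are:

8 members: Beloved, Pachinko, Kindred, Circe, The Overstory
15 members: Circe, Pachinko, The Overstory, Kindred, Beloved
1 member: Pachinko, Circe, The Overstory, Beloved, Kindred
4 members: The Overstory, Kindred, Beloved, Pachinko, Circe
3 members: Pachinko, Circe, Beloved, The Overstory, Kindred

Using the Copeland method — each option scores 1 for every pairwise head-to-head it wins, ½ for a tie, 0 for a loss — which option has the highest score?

Pachinko

Pachinko: beats The Overstory, Circe, Kindred, and Beloved → score 4.
The Overstory: beats Kindred and Beloved; loses to Pachinko and Circe → score 2.
Circe: beats The Overstory, Kindred, and Beloved; loses to Pachinko → score 3.
Kindred: beats Beloved; loses to Pachinko, The Overstory, and Circe → score 1.
Beloved: loses to Pachinko, The Overstory, Circe, and Kindred → score 0.
Pachinko has the best pairwise record.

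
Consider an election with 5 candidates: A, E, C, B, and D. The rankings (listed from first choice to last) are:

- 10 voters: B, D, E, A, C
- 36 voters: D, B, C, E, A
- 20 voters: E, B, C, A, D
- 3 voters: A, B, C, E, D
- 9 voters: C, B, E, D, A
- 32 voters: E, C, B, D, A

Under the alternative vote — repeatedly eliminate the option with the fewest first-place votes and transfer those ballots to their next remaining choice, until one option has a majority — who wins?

E

Round 1: A 3, E 52, C 9, B 10, D 36. Eliminate A.
Round 2: E 52, C 9, B 13, D 36. Eliminate C.
Round 3: E 52, B 22, D 36. Eliminate B.
Round 4: E 64, D 46. E has a majority.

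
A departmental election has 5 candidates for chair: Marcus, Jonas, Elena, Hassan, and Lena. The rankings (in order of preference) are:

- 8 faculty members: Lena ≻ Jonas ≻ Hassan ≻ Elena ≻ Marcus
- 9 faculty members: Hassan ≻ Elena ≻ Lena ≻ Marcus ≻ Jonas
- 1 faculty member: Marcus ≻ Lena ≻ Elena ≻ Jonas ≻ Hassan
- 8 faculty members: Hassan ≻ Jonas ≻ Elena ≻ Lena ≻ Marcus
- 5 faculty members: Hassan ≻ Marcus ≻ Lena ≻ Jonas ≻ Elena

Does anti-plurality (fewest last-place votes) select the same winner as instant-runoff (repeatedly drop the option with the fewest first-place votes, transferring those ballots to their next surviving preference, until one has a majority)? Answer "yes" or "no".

Anti-plurality — last-place votes: Marcus 16, Jonas 9, Elena 5, Hassan 1, Lena 0. Winner: Lena.
Instant-runoff — R1 Marcus 1, Jonas 0, Elena 0, Hassan 22, Lena 8 (Hassan winner). Winner: Hassan.
The two methods disagree.

no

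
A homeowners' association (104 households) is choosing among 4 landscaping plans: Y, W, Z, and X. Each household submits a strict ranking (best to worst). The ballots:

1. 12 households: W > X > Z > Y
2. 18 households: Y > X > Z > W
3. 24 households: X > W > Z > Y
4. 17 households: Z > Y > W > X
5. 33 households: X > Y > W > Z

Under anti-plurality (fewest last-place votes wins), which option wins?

X

Last-place votes: Y 36, W 18, Z 33, X 17.
X is ranked last by the fewest voters, so X wins.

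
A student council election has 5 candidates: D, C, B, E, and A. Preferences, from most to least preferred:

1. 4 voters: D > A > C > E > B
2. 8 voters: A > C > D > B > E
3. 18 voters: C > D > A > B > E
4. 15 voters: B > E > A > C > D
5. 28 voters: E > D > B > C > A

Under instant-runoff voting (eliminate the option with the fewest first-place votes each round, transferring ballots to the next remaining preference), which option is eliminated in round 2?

Round 1: D 4, C 18, B 15, E 28, A 8. Eliminate D.
Round 2: C 18, B 15, E 28, A 12. Eliminate A.

A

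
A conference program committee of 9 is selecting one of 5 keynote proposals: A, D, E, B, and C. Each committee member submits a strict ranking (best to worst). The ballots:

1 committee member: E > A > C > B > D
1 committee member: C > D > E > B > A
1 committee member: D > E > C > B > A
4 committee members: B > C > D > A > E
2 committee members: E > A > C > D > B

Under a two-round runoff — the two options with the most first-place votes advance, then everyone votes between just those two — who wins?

Round 1 first-place votes: A 0, D 1, E 3, B 4, C 1.
B and E advance.
Runoff: B is preferred to E by 4 voters; E by 5.
E wins the runoff.

E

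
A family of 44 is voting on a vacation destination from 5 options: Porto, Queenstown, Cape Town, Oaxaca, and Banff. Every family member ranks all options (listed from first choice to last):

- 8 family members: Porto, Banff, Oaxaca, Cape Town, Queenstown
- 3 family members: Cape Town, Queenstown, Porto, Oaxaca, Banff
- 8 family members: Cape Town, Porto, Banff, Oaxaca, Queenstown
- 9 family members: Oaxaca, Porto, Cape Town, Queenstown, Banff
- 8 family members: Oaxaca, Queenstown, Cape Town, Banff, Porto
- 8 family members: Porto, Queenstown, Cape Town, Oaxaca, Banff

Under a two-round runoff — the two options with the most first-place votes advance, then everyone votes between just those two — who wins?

Round 1 first-place votes: Porto 16, Queenstown 0, Cape Town 11, Oaxaca 17, Banff 0.
Oaxaca and Porto advance.
Runoff: Oaxaca is preferred to Porto by 17 voters; Porto by 27.
Porto wins the runoff.

Porto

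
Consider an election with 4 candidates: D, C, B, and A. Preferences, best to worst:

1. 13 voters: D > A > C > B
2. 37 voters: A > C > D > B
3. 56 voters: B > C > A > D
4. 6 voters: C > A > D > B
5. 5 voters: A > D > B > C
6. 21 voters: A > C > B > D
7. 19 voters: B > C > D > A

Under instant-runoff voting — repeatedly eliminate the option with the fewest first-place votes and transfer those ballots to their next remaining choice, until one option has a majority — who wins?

Round 1: D 13, C 6, B 75, A 63. Eliminate C.
Round 2: D 13, B 75, A 69. Eliminate D.
Round 3: B 75, A 82. A has a majority.

A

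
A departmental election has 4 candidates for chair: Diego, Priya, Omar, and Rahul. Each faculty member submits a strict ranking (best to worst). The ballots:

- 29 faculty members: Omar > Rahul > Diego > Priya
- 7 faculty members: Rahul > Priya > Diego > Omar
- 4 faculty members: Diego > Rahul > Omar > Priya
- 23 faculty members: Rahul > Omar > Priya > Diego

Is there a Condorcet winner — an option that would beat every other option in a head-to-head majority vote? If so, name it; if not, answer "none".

Rahul

Rahul vs Diego: 59–4 for Rahul.
Rahul vs Priya: 63–0 for Rahul.
Rahul vs Omar: 34–29 for Rahul.
Rahul beats every other option head-to-head.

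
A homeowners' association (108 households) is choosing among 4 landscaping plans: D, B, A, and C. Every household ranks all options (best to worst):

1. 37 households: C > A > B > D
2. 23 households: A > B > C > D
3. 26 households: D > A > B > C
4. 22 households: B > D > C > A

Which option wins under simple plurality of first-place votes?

C

First-place votes: D 26, B 22, A 23, C 37.
C has the most first-place votes.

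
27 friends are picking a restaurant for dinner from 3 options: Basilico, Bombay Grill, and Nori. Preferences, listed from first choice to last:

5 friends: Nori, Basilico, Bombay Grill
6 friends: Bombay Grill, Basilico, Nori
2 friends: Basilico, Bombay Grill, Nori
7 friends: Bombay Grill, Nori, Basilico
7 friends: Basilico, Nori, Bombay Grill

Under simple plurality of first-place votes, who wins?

Bombay Grill

First-place votes: Basilico 9, Bombay Grill 13, Nori 5.
Bombay Grill has the most first-place votes.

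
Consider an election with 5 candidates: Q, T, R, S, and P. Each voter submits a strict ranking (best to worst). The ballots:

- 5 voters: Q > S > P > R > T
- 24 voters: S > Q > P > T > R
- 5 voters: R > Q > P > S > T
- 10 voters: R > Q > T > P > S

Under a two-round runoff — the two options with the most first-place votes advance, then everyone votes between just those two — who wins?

Round 1 first-place votes: Q 5, T 0, R 15, S 24, P 0.
S and R advance.
Runoff: S is preferred to R by 29 voters; R by 15.
S wins the runoff.

S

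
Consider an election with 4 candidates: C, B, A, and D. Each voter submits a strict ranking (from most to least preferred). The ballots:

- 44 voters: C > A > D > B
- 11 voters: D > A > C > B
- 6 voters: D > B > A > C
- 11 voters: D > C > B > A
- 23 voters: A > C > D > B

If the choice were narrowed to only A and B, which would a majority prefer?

A

Voters preferring A to B: 78; preferring B to A: 17.
A wins the head-to-head.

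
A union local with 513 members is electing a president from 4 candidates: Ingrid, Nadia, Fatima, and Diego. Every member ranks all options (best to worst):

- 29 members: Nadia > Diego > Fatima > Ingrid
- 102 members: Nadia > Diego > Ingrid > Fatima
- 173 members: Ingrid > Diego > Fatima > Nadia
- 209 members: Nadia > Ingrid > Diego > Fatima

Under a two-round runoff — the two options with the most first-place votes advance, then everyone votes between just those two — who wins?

Nadia

Round 1 first-place votes: Ingrid 173, Nadia 340, Fatima 0, Diego 0.
Nadia and Ingrid advance.
Runoff: Nadia is preferred to Ingrid by 340 voters; Ingrid by 173.
Nadia wins the runoff.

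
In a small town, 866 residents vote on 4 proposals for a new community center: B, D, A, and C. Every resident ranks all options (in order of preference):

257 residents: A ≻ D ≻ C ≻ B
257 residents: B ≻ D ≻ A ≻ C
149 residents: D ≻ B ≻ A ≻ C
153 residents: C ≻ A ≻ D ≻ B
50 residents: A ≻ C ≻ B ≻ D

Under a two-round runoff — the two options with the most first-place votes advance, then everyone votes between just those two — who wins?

Round 1 first-place votes: B 257, D 149, A 307, C 153.
A and B advance.
Runoff: A is preferred to B by 460 voters; B by 406.
A wins the runoff.

A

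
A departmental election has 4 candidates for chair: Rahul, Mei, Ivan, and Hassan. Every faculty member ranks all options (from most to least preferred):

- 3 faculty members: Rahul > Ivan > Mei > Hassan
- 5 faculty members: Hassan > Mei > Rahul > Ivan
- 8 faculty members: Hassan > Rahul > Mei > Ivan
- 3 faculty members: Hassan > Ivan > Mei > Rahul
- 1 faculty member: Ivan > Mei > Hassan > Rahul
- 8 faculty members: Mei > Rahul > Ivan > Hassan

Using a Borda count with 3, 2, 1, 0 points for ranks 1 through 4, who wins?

Mei

Rahul: 3·3 + 5·1 + 8·2 + 3·0 + 1·0 + 8·2 = 46
Mei: 3·1 + 5·2 + 8·1 + 3·1 + 1·2 + 8·3 = 50
Ivan: 3·2 + 5·0 + 8·0 + 3·2 + 1·3 + 8·1 = 23
Hassan: 3·0 + 5·3 + 8·3 + 3·3 + 1·1 + 8·0 = 49
Mei has the highest Borda score (50).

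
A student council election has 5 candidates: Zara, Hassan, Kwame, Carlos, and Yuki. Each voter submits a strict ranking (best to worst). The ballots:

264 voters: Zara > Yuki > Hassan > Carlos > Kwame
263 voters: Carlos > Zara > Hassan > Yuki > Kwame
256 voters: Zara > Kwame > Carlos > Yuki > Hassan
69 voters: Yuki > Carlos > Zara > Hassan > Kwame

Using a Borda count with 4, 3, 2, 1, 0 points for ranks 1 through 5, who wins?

Zara

Zara: 264·4 + 263·3 + 256·4 + 69·2 = 3007
Hassan: 264·2 + 263·2 + 256·0 + 69·1 = 1123
Kwame: 264·0 + 263·0 + 256·3 + 69·0 = 768
Carlos: 264·1 + 263·4 + 256·2 + 69·3 = 2035
Yuki: 264·3 + 263·1 + 256·1 + 69·4 = 1587
Zara has the highest Borda score (3007).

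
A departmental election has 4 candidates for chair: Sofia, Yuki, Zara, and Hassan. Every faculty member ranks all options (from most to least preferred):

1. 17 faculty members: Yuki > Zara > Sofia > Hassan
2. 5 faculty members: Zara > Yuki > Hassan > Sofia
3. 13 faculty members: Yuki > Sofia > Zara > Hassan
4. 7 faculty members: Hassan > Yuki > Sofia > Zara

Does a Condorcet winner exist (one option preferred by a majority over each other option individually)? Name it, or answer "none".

Yuki

Yuki vs Sofia: 42–0 for Yuki.
Yuki vs Zara: 37–5 for Yuki.
Yuki vs Hassan: 35–7 for Yuki.
Yuki beats every other option head-to-head.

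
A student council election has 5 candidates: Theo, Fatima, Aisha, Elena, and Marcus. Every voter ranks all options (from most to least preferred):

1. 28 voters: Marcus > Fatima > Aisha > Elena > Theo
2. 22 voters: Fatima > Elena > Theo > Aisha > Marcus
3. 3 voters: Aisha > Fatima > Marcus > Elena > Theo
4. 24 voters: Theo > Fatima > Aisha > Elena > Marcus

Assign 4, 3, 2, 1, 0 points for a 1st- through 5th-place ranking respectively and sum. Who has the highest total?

Fatima

Theo: 28·0 + 22·2 + 3·0 + 24·4 = 140
Fatima: 28·3 + 22·4 + 3·3 + 24·3 = 253
Aisha: 28·2 + 22·1 + 3·4 + 24·2 = 138
Elena: 28·1 + 22·3 + 3·1 + 24·1 = 121
Marcus: 28·4 + 22·0 + 3·2 + 24·0 = 118
Fatima has the highest Borda score (253).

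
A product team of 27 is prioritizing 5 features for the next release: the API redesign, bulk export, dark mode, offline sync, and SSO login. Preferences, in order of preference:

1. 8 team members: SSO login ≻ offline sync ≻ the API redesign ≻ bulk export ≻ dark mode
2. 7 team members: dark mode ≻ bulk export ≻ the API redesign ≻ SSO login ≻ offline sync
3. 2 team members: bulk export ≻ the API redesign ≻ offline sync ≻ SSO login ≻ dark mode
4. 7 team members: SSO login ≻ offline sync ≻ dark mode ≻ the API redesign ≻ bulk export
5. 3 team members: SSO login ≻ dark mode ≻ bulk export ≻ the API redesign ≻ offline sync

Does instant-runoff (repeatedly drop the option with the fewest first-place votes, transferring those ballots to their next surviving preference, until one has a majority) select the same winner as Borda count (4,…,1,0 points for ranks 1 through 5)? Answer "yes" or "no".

yes

Instant-runoff — R1 the API redesign 0, bulk export 2, dark mode 7, offline sync 0, SSO login 18 (SSO login winner). Winner: SSO login.
Borda — scores: the API redesign 46, bulk export 43, dark mode 51, offline sync 49, SSO login 81. Winner: SSO login.
The two methods agree.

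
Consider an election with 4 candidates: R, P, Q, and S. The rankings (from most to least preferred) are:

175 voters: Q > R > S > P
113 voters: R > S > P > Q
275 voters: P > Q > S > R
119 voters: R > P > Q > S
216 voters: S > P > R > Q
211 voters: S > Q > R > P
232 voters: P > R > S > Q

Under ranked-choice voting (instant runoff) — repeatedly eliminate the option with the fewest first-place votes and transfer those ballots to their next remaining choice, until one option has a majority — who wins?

S

Round 1: R 232, P 507, Q 175, S 427. Eliminate Q.
Round 2: R 407, P 507, S 427. Eliminate R.
Round 3: P 626, S 715. S has a majority.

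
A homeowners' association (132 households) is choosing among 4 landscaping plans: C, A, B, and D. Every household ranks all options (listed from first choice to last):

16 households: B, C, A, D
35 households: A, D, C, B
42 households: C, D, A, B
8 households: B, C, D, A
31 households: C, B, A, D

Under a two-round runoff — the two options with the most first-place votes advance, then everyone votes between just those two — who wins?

C

Round 1 first-place votes: C 73, A 35, B 24, D 0.
C and A advance.
Runoff: C is preferred to A by 97 voters; A by 35.
C wins the runoff.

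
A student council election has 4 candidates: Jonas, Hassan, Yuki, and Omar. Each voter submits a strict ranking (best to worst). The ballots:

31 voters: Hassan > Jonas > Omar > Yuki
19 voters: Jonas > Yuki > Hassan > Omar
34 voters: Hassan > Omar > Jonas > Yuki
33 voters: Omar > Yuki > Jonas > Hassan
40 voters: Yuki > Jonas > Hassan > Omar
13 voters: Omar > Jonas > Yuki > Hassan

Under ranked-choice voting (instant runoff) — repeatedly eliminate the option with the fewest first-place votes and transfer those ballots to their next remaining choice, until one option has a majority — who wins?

Round 1: Jonas 19, Hassan 65, Yuki 40, Omar 46. Eliminate Jonas.
Round 2: Hassan 65, Yuki 59, Omar 46. Eliminate Omar.
Round 3: Hassan 65, Yuki 105. Yuki has a majority.

Yuki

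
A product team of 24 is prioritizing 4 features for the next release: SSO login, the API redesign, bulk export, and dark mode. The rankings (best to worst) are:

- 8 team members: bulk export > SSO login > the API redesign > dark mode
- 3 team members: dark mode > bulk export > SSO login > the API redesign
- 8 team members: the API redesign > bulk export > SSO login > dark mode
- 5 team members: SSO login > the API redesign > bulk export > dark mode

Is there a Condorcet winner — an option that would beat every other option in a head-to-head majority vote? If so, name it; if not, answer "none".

Checking pairwise contests:
bulk export beats SSO login 19–5.
SSO login beats the API redesign 16–8.
the API redesign beats bulk export 13–11.
SSO login beats dark mode 21–3.
Every option loses at least one head-to-head, so there is no Condorcet winner.

none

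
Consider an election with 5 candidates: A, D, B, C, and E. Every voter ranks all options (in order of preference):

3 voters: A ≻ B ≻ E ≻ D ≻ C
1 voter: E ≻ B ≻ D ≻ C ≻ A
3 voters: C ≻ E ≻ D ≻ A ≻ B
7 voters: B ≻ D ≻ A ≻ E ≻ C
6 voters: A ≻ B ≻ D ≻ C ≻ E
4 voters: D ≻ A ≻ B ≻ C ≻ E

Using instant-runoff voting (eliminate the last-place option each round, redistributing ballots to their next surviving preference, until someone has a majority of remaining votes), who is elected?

A

Round 1: A 9, D 4, B 7, C 3, E 1. Eliminate E.
Round 2: A 9, D 4, B 8, C 3. Eliminate C.
Round 3: A 9, D 7, B 8. Eliminate D.
Round 4: A 16, B 8. A has a majority.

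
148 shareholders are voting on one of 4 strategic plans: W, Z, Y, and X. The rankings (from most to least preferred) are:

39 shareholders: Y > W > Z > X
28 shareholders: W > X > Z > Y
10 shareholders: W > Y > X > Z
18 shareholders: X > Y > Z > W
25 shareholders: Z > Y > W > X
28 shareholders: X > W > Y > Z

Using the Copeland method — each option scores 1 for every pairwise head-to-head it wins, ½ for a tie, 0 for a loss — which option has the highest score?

W: beats Z and X; loses to Y → score 2.
Z: loses to W, Y, and X → score 0.
Y: beats W and Z; ties X → score 2.5.
X: beats Z; ties Y; loses to W → score 1.5.
Y has the best pairwise record.

Y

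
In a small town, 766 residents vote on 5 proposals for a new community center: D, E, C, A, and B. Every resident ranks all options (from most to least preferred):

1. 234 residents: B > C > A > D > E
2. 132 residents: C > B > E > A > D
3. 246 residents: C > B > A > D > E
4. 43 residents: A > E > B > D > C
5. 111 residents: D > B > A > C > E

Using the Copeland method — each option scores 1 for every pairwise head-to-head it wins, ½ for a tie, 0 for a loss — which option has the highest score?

D: beats E; loses to C, A, and B → score 1.
E: loses to D, C, A, and B → score 0.
C: beats D, E, and A; loses to B → score 3.
A: beats D and E; loses to C and B → score 2.
B: beats D, E, C, and A → score 4.
B has the best pairwise record.

B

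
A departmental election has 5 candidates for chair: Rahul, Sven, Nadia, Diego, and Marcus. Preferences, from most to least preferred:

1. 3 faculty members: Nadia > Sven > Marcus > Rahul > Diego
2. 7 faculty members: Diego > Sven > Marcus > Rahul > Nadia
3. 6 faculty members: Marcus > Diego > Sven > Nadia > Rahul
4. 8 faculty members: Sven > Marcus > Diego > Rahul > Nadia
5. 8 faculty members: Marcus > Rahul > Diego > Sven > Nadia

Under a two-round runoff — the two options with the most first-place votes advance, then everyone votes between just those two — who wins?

Sven

Round 1 first-place votes: Rahul 0, Sven 8, Nadia 3, Diego 7, Marcus 14.
Marcus and Sven advance.
Runoff: Marcus is preferred to Sven by 14 voters; Sven by 18.
Sven wins the runoff.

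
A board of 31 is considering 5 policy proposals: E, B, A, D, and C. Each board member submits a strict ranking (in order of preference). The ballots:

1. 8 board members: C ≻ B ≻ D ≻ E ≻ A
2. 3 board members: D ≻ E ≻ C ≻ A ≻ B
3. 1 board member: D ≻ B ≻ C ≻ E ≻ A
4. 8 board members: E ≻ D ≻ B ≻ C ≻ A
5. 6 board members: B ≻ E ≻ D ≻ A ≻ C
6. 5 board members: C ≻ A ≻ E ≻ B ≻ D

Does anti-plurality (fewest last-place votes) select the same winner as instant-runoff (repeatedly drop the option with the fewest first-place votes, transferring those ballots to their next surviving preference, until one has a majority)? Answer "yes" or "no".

yes

Anti-plurality — last-place votes: E 0, B 3, A 17, D 5, C 6. Winner: E.
Instant-runoff — R1 E 8, B 6, A 0, D 4, C 13 (A out); R2 E 8, B 6, D 4, C 13 (D out); R3 E 11, B 7, C 13 (B out); R4 E 17, C 14 (E winner). Winner: E.
The two methods agree.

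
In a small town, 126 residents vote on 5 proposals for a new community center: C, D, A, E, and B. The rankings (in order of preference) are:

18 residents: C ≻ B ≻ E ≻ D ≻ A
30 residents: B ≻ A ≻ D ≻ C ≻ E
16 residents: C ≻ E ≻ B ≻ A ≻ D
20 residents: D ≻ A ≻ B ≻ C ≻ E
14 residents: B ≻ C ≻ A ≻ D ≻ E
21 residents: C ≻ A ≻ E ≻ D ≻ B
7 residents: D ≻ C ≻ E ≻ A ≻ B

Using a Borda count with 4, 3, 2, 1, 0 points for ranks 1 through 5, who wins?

C: 18·4 + 30·1 + 16·4 + 20·1 + 14·3 + 21·4 + 7·3 = 333
D: 18·1 + 30·2 + 16·0 + 20·4 + 14·1 + 21·1 + 7·4 = 221
A: 18·0 + 30·3 + 16·1 + 20·3 + 14·2 + 21·3 + 7·1 = 264
E: 18·2 + 30·0 + 16·3 + 20·0 + 14·0 + 21·2 + 7·2 = 140
B: 18·3 + 30·4 + 16·2 + 20·2 + 14·4 + 21·0 + 7·0 = 302
C has the highest Borda score (333).

C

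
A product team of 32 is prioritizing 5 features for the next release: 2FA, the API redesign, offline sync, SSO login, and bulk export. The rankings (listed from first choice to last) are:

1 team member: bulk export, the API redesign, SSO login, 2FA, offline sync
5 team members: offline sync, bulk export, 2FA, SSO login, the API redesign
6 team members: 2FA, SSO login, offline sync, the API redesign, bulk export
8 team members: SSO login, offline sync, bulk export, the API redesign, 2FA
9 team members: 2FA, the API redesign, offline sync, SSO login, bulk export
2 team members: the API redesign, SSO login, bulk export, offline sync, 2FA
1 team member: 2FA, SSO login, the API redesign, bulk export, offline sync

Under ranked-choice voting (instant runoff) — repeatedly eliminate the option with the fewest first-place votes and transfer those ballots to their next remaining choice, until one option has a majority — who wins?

Round 1: 2FA 16, the API redesign 2, offline sync 5, SSO login 8, bulk export 1. Eliminate bulk export.
Round 2: 2FA 16, the API redesign 3, offline sync 5, SSO login 8. Eliminate the API redesign.
Round 3: 2FA 16, offline sync 5, SSO login 11. Eliminate offline sync.
Round 4: 2FA 21, SSO login 11. 2FA has a majority.

2FA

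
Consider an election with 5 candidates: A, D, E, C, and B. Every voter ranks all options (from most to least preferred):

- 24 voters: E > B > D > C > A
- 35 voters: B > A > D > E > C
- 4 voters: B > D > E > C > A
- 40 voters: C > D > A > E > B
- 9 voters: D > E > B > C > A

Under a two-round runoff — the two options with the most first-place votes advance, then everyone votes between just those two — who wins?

Round 1 first-place votes: A 0, D 9, E 24, C 40, B 39.
C and B advance.
Runoff: C is preferred to B by 40 voters; B by 72.
B wins the runoff.

B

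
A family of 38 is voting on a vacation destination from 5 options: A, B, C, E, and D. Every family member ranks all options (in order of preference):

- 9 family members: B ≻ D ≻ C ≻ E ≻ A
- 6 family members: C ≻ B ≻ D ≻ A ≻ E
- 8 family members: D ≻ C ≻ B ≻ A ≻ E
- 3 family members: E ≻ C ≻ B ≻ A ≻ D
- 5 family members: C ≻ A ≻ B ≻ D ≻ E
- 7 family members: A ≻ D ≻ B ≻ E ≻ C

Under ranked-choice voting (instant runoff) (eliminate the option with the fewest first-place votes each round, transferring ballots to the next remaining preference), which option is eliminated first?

E

Round 1: A 7, B 9, C 11, E 3, D 8. Eliminate E.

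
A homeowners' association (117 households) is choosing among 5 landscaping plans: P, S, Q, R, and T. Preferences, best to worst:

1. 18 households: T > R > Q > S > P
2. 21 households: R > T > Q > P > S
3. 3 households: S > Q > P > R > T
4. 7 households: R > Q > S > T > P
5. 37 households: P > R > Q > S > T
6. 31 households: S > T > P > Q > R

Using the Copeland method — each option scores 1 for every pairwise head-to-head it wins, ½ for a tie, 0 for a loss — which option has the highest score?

R

P: beats Q and R; loses to S and T → score 2.
S: beats P and T; loses to Q and R → score 2.
Q: beats S; loses to P, R, and T → score 1.
R: beats S, Q, and T; loses to P → score 3.
T: beats P and Q; loses to S and R → score 2.
R has the best pairwise record.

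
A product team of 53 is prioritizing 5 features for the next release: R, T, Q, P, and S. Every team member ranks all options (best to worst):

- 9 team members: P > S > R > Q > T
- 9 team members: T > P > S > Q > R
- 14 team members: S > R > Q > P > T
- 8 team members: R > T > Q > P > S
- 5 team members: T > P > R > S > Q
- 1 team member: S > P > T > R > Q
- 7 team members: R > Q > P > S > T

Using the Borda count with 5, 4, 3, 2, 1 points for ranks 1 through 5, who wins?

R

R: 9·3 + 9·1 + 14·4 + 8·5 + 5·3 + 1·2 + 7·5 = 184
T: 9·1 + 9·5 + 14·1 + 8·4 + 5·5 + 1·3 + 7·1 = 135
Q: 9·2 + 9·2 + 14·3 + 8·3 + 5·1 + 1·1 + 7·4 = 136
P: 9·5 + 9·4 + 14·2 + 8·2 + 5·4 + 1·4 + 7·3 = 170
S: 9·4 + 9·3 + 14·5 + 8·1 + 5·2 + 1·5 + 7·2 = 170
R has the highest Borda score (184).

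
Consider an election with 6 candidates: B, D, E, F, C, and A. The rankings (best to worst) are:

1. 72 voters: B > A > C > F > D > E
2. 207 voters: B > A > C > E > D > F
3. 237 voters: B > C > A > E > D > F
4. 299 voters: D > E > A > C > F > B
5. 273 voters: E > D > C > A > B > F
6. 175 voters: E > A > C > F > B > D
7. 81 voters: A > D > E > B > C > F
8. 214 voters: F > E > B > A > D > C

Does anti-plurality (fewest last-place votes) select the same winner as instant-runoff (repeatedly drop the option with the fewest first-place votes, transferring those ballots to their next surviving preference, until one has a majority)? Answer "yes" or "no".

Anti-plurality — last-place votes: B 299, D 175, E 72, F 798, C 214, A 0. Winner: A.
Instant-runoff — R1 B 516, D 299, E 448, F 214, C 0, A 81 (C out); R2 B 516, D 299, E 448, F 214, A 81 (A out); R3 B 516, D 380, E 448, F 214 (F out); R4 B 516, D 380, E 662 (D out); R5 B 516, E 1042 (E winner). Winner: E.
The two methods disagree.

no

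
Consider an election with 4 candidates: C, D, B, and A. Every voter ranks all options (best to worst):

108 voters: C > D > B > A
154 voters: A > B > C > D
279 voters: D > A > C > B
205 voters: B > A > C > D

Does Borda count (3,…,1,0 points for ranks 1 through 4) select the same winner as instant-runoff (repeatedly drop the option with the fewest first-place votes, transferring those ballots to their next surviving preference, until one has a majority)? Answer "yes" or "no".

Borda — scores: C 962, D 1053, B 1031, A 1430. Winner: A.
Instant-runoff — R1 C 108, D 279, B 205, A 154 (C out); R2 D 387, B 205, A 154 (D winner). Winner: D.
The two methods disagree.

no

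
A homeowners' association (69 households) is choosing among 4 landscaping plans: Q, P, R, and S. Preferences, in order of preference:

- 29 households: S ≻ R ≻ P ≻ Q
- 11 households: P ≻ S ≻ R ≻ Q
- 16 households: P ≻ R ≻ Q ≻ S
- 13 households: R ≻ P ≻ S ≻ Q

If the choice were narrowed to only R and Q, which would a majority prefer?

Voters preferring R to Q: 69; preferring Q to R: 0.
R wins the head-to-head.

R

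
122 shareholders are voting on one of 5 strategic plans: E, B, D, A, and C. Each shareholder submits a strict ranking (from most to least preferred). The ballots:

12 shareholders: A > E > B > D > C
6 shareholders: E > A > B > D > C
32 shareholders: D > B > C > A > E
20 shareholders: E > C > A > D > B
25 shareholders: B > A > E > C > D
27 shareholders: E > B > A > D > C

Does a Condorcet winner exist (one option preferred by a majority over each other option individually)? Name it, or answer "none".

Checking pairwise contests:
A beats E 69–53.
E beats B 65–57.
E beats D 90–32.
B beats A 84–38.
E beats C 90–32.
Every option loses at least one head-to-head, so there is no Condorcet winner.

none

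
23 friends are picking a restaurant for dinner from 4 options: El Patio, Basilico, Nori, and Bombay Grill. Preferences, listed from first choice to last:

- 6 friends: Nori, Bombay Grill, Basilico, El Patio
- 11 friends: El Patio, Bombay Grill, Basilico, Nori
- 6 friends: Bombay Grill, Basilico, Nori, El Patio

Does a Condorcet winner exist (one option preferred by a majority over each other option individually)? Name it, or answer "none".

Bombay Grill vs El Patio: 12–11 for Bombay Grill.
Bombay Grill vs Basilico: 23–0 for Bombay Grill.
Bombay Grill vs Nori: 17–6 for Bombay Grill.
Bombay Grill beats every other option head-to-head.

Bombay Grill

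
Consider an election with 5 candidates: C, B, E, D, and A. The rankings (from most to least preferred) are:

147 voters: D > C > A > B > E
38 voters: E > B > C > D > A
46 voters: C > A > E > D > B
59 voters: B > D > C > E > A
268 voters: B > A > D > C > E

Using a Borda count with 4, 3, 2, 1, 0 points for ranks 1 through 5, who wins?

C: 147·3 + 38·2 + 46·4 + 59·2 + 268·1 = 1087
B: 147·1 + 38·3 + 46·0 + 59·4 + 268·4 = 1569
E: 147·0 + 38·4 + 46·2 + 59·1 + 268·0 = 303
D: 147·4 + 38·1 + 46·1 + 59·3 + 268·2 = 1385
A: 147·2 + 38·0 + 46·3 + 59·0 + 268·3 = 1236
B has the highest Borda score (1569).

B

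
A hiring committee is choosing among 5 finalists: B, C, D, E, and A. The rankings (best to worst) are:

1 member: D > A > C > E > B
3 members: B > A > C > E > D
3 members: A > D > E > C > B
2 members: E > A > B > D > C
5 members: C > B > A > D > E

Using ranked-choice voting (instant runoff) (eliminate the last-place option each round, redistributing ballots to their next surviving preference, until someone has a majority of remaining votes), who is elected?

A

Round 1: B 3, C 5, D 1, E 2, A 3. Eliminate D.
Round 2: B 3, C 5, E 2, A 4. Eliminate E.
Round 3: B 3, C 5, A 6. Eliminate B.
Round 4: C 5, A 9. A has a majority.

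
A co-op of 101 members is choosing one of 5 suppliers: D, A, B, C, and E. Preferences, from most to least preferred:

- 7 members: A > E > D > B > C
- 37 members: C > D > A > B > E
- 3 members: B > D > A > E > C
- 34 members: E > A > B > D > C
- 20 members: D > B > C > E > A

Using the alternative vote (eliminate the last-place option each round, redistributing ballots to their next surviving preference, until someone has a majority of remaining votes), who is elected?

Round 1: D 20, A 7, B 3, C 37, E 34. Eliminate B.
Round 2: D 23, A 7, C 37, E 34. Eliminate A.
Round 3: D 23, C 37, E 41. Eliminate D.
Round 4: C 57, E 44. C has a majority.

C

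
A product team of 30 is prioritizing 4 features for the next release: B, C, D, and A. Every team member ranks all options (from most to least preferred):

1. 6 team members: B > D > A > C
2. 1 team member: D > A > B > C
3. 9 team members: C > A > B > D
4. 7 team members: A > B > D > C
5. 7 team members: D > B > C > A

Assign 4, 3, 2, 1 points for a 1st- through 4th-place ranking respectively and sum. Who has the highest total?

B: 6·4 + 1·2 + 9·2 + 7·3 + 7·3 = 86
C: 6·1 + 1·1 + 9·4 + 7·1 + 7·2 = 64
D: 6·3 + 1·4 + 9·1 + 7·2 + 7·4 = 73
A: 6·2 + 1·3 + 9·3 + 7·4 + 7·1 = 77
B has the highest Borda score (86).

B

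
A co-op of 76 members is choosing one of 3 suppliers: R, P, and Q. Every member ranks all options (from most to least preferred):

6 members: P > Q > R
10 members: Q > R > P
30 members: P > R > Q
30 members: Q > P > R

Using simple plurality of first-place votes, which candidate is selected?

Q

First-place votes: R 0, P 36, Q 40.
Q has the most first-place votes.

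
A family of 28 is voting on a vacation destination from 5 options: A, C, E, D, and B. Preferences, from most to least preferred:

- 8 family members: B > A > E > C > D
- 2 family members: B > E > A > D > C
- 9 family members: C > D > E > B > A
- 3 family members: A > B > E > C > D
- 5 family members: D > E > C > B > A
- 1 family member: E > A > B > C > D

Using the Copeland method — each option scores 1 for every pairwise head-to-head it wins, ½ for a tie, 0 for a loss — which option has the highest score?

E

A: ties C and D; loses to E and B → score 1.
C: beats D; ties A and B; loses to E → score 2.
E: beats A, C, and B; ties D → score 3.5.
D: ties A, E, and B; loses to C → score 1.5.
B: beats A; ties C and D; loses to E → score 2.
E has the best pairwise record.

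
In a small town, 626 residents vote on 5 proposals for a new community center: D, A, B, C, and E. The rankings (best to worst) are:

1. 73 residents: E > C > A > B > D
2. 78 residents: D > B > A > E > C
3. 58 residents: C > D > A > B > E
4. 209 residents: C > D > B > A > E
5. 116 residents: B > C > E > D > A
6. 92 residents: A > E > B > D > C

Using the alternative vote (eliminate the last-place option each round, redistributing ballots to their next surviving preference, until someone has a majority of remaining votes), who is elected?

C

Round 1: D 78, A 92, B 116, C 267, E 73. Eliminate E.
Round 2: D 78, A 92, B 116, C 340. C has a majority.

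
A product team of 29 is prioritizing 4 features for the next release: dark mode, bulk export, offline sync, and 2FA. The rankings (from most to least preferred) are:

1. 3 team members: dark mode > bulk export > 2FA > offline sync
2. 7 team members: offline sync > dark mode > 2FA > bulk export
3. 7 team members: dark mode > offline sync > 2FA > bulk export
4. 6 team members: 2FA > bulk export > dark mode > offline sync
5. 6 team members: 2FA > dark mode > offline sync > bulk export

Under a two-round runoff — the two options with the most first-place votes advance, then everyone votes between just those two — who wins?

Round 1 first-place votes: dark mode 10, bulk export 0, offline sync 7, 2FA 12.
2FA and dark mode advance.
Runoff: 2FA is preferred to dark mode by 12 voters; dark mode by 17.
dark mode wins the runoff.

dark mode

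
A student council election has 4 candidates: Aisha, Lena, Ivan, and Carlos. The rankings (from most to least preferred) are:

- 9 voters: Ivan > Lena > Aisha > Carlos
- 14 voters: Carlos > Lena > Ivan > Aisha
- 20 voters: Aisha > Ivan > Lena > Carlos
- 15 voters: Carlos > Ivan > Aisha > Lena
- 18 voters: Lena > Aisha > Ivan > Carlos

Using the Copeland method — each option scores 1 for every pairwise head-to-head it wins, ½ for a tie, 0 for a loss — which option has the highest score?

Aisha: beats Carlos; ties Ivan; loses to Lena → score 1.5.
Lena: beats Aisha and Carlos; loses to Ivan → score 2.
Ivan: beats Lena and Carlos; ties Aisha → score 2.5.
Carlos: loses to Aisha, Lena, and Ivan → score 0.
Ivan has the best pairwise record.

Ivan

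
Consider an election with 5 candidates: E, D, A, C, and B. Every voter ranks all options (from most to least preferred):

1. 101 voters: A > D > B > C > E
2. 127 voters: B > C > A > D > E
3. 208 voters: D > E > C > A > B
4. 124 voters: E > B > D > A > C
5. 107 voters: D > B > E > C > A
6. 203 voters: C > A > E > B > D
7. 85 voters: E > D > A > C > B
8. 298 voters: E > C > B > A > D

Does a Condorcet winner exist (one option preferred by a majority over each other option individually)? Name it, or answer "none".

E vs D: 710–543 for E.
E vs A: 822–431 for E.
E vs C: 822–431 for E.
E vs B: 918–335 for E.
E beats every other option head-to-head.

E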